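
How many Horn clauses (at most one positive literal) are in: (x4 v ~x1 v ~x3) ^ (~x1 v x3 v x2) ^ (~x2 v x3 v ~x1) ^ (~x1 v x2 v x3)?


A Horn clause has at most one positive literal.
Clause 1: 1 positive lit(s) -> Horn
Clause 2: 2 positive lit(s) -> not Horn
Clause 3: 1 positive lit(s) -> Horn
Clause 4: 2 positive lit(s) -> not Horn
Total Horn clauses = 2.

2


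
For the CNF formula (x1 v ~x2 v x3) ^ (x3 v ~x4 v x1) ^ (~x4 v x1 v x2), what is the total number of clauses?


Each group enclosed in parentheses joined by ^ is one clause.
Counting the conjuncts: 3 clauses.

3


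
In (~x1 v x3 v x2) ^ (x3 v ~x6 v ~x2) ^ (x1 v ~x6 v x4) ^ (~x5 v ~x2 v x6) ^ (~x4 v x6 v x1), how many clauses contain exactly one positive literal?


A definite clause has exactly one positive literal.
Clause 1: 2 positive -> not definite
Clause 2: 1 positive -> definite
Clause 3: 2 positive -> not definite
Clause 4: 1 positive -> definite
Clause 5: 2 positive -> not definite
Definite clause count = 2.

2


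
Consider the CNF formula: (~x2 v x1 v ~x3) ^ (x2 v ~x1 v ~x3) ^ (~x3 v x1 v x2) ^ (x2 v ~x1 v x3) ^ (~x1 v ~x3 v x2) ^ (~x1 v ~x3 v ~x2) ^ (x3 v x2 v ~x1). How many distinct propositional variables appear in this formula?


Identify each distinct variable in the formula.
Variables found: x1, x2, x3.
Total distinct variables = 3.

3


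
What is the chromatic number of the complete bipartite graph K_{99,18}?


K_{99,18} is bipartite by definition: the two parts are independent sets, with every edge crossing between them.
Color all vertices in one part with color 1 and all vertices in the other part with color 2.
Since the graph has at least one edge, one color does not suffice.
Chromatic number = 2.

2


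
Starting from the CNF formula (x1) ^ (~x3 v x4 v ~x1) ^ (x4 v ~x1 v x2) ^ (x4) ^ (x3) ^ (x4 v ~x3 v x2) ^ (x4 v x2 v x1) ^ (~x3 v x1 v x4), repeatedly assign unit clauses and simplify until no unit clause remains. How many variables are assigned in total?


Unit propagation repeatedly assigns the literal in any unit clause, then simplifies.
Assignments in order: x1 = T, x4 = T, x3 = T.
No further unit clauses remain.
Total variables assigned = 3.

3


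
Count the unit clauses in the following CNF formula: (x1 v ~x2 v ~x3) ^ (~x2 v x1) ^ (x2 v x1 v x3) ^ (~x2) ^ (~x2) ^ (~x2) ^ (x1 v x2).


A unit clause contains exactly one literal.
Unit clauses found: (~x2), (~x2), (~x2).
Count = 3.

3


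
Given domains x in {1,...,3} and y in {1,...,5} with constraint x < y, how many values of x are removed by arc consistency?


For the constraint x < y, x needs a supporting value in y's domain.
x can be at most 4 (one less than y's maximum).
Valid x values from domain: 3 out of 3.
Pruned = 3 - 3 = 0.

0


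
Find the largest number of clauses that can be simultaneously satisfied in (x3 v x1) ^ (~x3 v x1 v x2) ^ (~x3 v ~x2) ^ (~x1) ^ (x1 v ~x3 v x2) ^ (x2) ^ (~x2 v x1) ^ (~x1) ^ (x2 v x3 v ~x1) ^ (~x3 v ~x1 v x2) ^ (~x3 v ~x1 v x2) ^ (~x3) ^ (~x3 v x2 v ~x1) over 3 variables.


Enumerate all 8 truth assignments.
For each, count how many of the 13 clauses are satisfied.
The formula is not fully satisfiable, so the maximum is below 13.
Maximum simultaneously satisfiable clauses = 11.

11


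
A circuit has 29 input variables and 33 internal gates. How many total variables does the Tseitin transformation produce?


The Tseitin transformation introduces one auxiliary variable per gate.
Total variables = inputs + gates = 29 + 33 = 62.

62


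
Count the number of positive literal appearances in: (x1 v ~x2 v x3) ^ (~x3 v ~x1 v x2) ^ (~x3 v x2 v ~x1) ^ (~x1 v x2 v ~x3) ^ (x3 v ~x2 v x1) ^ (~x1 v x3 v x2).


Scan each clause for unnegated literals.
Clause 1: 2 positive; Clause 2: 1 positive; Clause 3: 1 positive; Clause 4: 1 positive; Clause 5: 2 positive; Clause 6: 2 positive.
Total positive literal occurrences = 9.

9


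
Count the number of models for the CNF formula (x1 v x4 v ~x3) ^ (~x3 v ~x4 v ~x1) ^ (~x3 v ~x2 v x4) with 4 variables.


Enumerate all 16 truth assignments over 4 variables.
Test each against every clause.
Satisfying assignments found: 11.

11


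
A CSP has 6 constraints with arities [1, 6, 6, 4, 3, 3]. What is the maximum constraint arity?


The arities are: 1, 6, 6, 4, 3, 3.
Scan for the maximum value.
Maximum arity = 6.

6


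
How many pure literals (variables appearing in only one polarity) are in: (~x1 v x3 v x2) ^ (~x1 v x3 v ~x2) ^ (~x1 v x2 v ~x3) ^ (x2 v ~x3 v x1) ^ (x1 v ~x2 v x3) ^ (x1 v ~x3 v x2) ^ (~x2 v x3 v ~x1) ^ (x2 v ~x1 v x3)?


A pure literal appears in only one polarity across all clauses.
No pure literals found.
Count = 0.

0


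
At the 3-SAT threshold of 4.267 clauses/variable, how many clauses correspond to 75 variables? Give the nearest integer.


The 3-SAT phase transition occurs at approximately 4.267 clauses per variable.
m = 4.267 * 75 = 320.025.
Rounded to nearest integer: 320.

320


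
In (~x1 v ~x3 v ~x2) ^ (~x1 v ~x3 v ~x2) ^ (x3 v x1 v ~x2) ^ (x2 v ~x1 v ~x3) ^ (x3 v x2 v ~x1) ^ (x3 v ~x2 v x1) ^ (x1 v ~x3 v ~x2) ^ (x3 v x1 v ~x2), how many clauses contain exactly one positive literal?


A definite clause has exactly one positive literal.
Clause 1: 0 positive -> not definite
Clause 2: 0 positive -> not definite
Clause 3: 2 positive -> not definite
Clause 4: 1 positive -> definite
Clause 5: 2 positive -> not definite
Clause 6: 2 positive -> not definite
Clause 7: 1 positive -> definite
Clause 8: 2 positive -> not definite
Definite clause count = 2.

2


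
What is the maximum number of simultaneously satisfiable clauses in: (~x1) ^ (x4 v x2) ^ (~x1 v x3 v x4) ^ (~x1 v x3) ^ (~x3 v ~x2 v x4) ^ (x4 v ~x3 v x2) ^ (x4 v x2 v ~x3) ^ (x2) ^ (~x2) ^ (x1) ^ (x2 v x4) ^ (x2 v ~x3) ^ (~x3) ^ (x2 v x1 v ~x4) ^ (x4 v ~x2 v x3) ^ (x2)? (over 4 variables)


Enumerate all 16 truth assignments.
For each, count how many of the 16 clauses are satisfied.
The formula is not fully satisfiable, so the maximum is below 16.
Maximum simultaneously satisfiable clauses = 14.

14


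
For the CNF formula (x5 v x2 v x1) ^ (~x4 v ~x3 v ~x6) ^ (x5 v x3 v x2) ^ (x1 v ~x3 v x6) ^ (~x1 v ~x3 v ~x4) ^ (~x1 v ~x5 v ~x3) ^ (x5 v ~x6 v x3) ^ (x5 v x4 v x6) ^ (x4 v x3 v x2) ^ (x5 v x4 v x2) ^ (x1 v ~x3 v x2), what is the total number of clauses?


Each group enclosed in parentheses joined by ^ is one clause.
Counting the conjuncts: 11 clauses.

11


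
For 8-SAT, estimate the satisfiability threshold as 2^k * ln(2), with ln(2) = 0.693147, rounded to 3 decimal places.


Using the asymptotic formula: threshold ~ 2^k * ln(2).
2^8 = 256.
256 * 0.693147 = 177.446.

177.446


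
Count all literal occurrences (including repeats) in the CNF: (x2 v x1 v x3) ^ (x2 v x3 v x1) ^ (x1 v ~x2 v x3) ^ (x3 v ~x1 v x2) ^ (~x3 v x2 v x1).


Clause lengths: 3, 3, 3, 3, 3.
Sum = 3 + 3 + 3 + 3 + 3 = 15.

15


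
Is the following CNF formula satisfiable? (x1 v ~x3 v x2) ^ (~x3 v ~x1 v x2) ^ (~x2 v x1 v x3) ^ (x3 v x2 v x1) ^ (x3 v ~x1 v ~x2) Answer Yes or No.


Check all 8 possible truth assignments.
Number of satisfying assignments found: 3.
The formula is satisfiable.

Yes


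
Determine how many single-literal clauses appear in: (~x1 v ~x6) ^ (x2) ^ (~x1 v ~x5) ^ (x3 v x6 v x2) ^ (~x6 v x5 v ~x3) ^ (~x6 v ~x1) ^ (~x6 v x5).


A unit clause contains exactly one literal.
Unit clauses found: (x2).
Count = 1.

1


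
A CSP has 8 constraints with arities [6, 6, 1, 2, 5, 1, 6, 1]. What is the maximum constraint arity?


The arities are: 6, 6, 1, 2, 5, 1, 6, 1.
Scan for the maximum value.
Maximum arity = 6.

6


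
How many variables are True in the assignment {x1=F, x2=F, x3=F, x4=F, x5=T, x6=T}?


The weight is the number of variables assigned True.
True variables: x5, x6.
Weight = 2.

2


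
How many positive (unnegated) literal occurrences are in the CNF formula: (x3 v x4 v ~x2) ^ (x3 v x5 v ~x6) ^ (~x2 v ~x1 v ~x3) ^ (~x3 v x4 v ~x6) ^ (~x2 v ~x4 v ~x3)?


Scan each clause for unnegated literals.
Clause 1: 2 positive; Clause 2: 2 positive; Clause 3: 0 positive; Clause 4: 1 positive; Clause 5: 0 positive.
Total positive literal occurrences = 5.

5


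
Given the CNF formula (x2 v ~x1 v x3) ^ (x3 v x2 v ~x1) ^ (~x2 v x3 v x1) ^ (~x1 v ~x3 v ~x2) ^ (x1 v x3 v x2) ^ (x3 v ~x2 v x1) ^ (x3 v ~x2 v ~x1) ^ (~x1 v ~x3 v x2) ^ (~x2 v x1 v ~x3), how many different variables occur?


Identify each distinct variable in the formula.
Variables found: x1, x2, x3.
Total distinct variables = 3.

3


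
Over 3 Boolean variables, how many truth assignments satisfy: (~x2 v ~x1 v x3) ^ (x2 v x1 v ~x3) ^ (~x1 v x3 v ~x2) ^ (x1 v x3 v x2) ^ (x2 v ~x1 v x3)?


Enumerate all 8 truth assignments over 3 variables.
Test each against every clause.
Satisfying assignments found: 4.

4


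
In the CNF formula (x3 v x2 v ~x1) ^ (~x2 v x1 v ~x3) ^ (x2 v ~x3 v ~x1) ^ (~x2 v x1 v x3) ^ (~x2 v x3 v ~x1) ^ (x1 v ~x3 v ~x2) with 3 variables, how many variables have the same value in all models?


Find all satisfying assignments: 3 model(s).
Check which variables have the same value in every model.
No variable is fixed across all models.
Backbone size = 0.

0


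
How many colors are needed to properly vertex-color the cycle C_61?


An odd cycle cannot be 2-colored: alternating two colors around the cycle returns to the start with a conflict.
Since 61 is odd, three colors are required (and three suffice).
Chromatic number = 3.

3


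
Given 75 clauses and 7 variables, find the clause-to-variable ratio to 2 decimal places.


Clause-to-variable ratio = clauses / variables.
75 / 7 = 10.71.

10.71


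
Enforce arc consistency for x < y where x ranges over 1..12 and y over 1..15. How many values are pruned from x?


For the constraint x < y, x needs a supporting value in y's domain.
x can be at most 14 (one less than y's maximum).
Valid x values from domain: 12 out of 12.
Pruned = 12 - 12 = 0.

0


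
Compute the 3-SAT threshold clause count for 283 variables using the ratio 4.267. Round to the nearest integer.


The 3-SAT phase transition occurs at approximately 4.267 clauses per variable.
m = 4.267 * 283 = 1207.561.
Rounded to nearest integer: 1208.

1208


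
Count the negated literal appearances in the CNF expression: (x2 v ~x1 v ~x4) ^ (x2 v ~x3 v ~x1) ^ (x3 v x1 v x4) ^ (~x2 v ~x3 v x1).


Scan each clause for negated literals.
Clause 1: 2 negative; Clause 2: 2 negative; Clause 3: 0 negative; Clause 4: 2 negative.
Total negative literal occurrences = 6.

6


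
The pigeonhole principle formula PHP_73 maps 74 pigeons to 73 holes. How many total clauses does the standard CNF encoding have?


The PHP encoding has two parts:
1) At-least-one-hole clauses: 74 (one per pigeon, each with 73 literals).
2) At-most-one-pigeon-per-hole clauses: 73 holes * C(74,2) = 73 * 2701 = 197173.
Total clauses = 74 + 197173 = 197247.

197247


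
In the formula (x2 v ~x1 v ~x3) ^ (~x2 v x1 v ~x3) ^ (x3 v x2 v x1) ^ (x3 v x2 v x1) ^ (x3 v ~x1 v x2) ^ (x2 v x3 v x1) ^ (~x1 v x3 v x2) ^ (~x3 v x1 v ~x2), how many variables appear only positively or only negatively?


A pure literal appears in only one polarity across all clauses.
No pure literals found.
Count = 0.

0


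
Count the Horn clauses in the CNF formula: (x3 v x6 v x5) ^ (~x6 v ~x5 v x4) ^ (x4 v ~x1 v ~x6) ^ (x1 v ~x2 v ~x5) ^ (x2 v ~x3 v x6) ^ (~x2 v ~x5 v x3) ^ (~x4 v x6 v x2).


A Horn clause has at most one positive literal.
Clause 1: 3 positive lit(s) -> not Horn
Clause 2: 1 positive lit(s) -> Horn
Clause 3: 1 positive lit(s) -> Horn
Clause 4: 1 positive lit(s) -> Horn
Clause 5: 2 positive lit(s) -> not Horn
Clause 6: 1 positive lit(s) -> Horn
Clause 7: 2 positive lit(s) -> not Horn
Total Horn clauses = 4.

4


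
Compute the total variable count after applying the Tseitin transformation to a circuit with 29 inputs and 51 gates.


The Tseitin transformation introduces one auxiliary variable per gate.
Total variables = inputs + gates = 29 + 51 = 80.

80


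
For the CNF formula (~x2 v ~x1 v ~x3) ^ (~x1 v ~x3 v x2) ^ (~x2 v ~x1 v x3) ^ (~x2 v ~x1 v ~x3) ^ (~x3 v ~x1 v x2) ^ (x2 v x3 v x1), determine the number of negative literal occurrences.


Scan each clause for negated literals.
Clause 1: 3 negative; Clause 2: 2 negative; Clause 3: 2 negative; Clause 4: 3 negative; Clause 5: 2 negative; Clause 6: 0 negative.
Total negative literal occurrences = 12.

12


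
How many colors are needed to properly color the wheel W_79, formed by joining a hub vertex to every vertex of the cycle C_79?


W_79 consists of the cycle C_79 together with a hub vertex adjacent to every cycle vertex.
The cycle C_79 needs 3 colors (odd cycle -> 3).
The hub is adjacent to every cycle vertex, so it must receive a new color distinct from all of them.
Chromatic number = 3 + 1 = 4.

4


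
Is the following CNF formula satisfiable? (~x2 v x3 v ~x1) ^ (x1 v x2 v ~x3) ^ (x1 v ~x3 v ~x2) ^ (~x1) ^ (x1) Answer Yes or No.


Check all 8 possible truth assignments.
Number of satisfying assignments found: 0.
The formula is unsatisfiable.

No


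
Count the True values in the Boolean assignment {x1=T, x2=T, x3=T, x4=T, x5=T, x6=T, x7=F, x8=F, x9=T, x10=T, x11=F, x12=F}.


The weight is the number of variables assigned True.
True variables: x1, x2, x3, x4, x5, x6, x9, x10.
Weight = 8.

8


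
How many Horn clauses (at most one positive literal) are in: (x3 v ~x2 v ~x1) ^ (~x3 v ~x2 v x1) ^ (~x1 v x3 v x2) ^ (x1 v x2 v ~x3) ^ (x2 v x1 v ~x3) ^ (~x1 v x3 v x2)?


A Horn clause has at most one positive literal.
Clause 1: 1 positive lit(s) -> Horn
Clause 2: 1 positive lit(s) -> Horn
Clause 3: 2 positive lit(s) -> not Horn
Clause 4: 2 positive lit(s) -> not Horn
Clause 5: 2 positive lit(s) -> not Horn
Clause 6: 2 positive lit(s) -> not Horn
Total Horn clauses = 2.

2


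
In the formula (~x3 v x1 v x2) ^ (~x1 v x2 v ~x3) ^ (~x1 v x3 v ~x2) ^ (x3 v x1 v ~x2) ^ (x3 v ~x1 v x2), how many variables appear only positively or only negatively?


A pure literal appears in only one polarity across all clauses.
No pure literals found.
Count = 0.

0


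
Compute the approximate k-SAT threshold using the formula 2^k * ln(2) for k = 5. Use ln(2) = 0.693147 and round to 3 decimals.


Using the asymptotic formula: threshold ~ 2^k * ln(2).
2^5 = 32.
32 * 0.693147 = 22.181.

22.181


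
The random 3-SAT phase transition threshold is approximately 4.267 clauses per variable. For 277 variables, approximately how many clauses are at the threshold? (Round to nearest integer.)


The 3-SAT phase transition occurs at approximately 4.267 clauses per variable.
m = 4.267 * 277 = 1181.959.
Rounded to nearest integer: 1182.

1182


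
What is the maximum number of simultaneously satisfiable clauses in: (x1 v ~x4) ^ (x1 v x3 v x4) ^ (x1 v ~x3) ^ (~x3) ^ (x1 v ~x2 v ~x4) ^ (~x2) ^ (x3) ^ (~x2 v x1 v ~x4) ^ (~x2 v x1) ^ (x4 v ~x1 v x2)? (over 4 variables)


Enumerate all 16 truth assignments.
For each, count how many of the 10 clauses are satisfied.
The formula is not fully satisfiable, so the maximum is below 10.
Maximum simultaneously satisfiable clauses = 9.

9


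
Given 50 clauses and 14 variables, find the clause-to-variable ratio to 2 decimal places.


Clause-to-variable ratio = clauses / variables.
50 / 14 = 3.57.

3.57


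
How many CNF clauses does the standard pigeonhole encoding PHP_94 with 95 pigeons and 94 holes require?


The PHP encoding has two parts:
1) At-least-one-hole clauses: 95 (one per pigeon, each with 94 literals).
2) At-most-one-pigeon-per-hole clauses: 94 holes * C(95,2) = 94 * 4465 = 419710.
Total clauses = 95 + 419710 = 419805.

419805


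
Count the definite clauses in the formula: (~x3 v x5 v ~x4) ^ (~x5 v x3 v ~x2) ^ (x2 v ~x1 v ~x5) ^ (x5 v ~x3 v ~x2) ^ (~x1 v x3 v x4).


A definite clause has exactly one positive literal.
Clause 1: 1 positive -> definite
Clause 2: 1 positive -> definite
Clause 3: 1 positive -> definite
Clause 4: 1 positive -> definite
Clause 5: 2 positive -> not definite
Definite clause count = 4.

4


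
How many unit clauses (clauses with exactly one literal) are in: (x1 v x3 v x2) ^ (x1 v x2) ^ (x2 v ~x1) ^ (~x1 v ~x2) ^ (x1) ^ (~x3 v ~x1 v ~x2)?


A unit clause contains exactly one literal.
Unit clauses found: (x1).
Count = 1.

1


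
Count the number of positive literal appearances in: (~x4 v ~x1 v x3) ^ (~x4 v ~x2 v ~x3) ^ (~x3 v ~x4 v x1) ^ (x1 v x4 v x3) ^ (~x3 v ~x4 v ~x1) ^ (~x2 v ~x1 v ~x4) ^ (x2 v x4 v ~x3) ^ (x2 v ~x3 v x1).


Scan each clause for unnegated literals.
Clause 1: 1 positive; Clause 2: 0 positive; Clause 3: 1 positive; Clause 4: 3 positive; Clause 5: 0 positive; Clause 6: 0 positive; Clause 7: 2 positive; Clause 8: 2 positive.
Total positive literal occurrences = 9.

9


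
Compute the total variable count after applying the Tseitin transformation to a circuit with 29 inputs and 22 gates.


The Tseitin transformation introduces one auxiliary variable per gate.
Total variables = inputs + gates = 29 + 22 = 51.

51


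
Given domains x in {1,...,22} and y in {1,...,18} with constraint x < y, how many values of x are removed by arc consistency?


For the constraint x < y, x needs a supporting value in y's domain.
x can be at most 17 (one less than y's maximum).
Valid x values from domain: 17 out of 22.
Pruned = 22 - 17 = 5.

5


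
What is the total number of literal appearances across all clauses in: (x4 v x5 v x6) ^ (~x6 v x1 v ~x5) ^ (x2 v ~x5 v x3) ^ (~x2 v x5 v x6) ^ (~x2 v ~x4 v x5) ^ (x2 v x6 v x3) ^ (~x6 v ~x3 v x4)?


Clause lengths: 3, 3, 3, 3, 3, 3, 3.
Sum = 3 + 3 + 3 + 3 + 3 + 3 + 3 = 21.

21


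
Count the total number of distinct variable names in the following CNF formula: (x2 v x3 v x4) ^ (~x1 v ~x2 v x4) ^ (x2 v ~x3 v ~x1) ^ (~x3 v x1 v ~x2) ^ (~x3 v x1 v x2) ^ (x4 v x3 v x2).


Identify each distinct variable in the formula.
Variables found: x1, x2, x3, x4.
Total distinct variables = 4.

4


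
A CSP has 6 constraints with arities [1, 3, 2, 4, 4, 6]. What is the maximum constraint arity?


The arities are: 1, 3, 2, 4, 4, 6.
Scan for the maximum value.
Maximum arity = 6.

6


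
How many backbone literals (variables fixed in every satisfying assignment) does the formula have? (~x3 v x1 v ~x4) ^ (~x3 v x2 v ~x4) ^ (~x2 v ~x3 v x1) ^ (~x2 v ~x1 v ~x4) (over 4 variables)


Find all satisfying assignments: 10 model(s).
Check which variables have the same value in every model.
No variable is fixed across all models.
Backbone size = 0.

0


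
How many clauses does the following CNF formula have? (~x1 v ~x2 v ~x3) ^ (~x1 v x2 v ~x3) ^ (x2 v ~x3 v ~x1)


Each group enclosed in parentheses joined by ^ is one clause.
Counting the conjuncts: 3 clauses.

3


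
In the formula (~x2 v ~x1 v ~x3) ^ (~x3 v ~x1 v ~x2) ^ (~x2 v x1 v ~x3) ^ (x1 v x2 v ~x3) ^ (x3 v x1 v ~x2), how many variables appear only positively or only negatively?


A pure literal appears in only one polarity across all clauses.
No pure literals found.
Count = 0.

0


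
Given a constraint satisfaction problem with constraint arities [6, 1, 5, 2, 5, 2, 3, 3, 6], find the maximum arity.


The arities are: 6, 1, 5, 2, 5, 2, 3, 3, 6.
Scan for the maximum value.
Maximum arity = 6.

6


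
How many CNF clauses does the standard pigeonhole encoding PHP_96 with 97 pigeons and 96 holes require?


The PHP encoding has two parts:
1) At-least-one-hole clauses: 97 (one per pigeon, each with 96 literals).
2) At-most-one-pigeon-per-hole clauses: 96 holes * C(97,2) = 96 * 4656 = 446976.
Total clauses = 97 + 446976 = 447073.

447073


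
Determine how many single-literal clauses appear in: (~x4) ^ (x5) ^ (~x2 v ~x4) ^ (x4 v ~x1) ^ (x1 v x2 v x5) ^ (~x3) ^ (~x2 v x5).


A unit clause contains exactly one literal.
Unit clauses found: (~x4), (x5), (~x3).
Count = 3.

3


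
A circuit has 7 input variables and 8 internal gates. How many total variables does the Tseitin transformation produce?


The Tseitin transformation introduces one auxiliary variable per gate.
Total variables = inputs + gates = 7 + 8 = 15.

15


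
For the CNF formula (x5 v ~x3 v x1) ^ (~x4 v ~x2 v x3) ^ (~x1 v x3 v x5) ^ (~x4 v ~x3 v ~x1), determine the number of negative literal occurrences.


Scan each clause for negated literals.
Clause 1: 1 negative; Clause 2: 2 negative; Clause 3: 1 negative; Clause 4: 3 negative.
Total negative literal occurrences = 7.

7


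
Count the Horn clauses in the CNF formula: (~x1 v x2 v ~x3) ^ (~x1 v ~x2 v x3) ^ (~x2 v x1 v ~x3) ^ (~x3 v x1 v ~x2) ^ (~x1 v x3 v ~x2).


A Horn clause has at most one positive literal.
Clause 1: 1 positive lit(s) -> Horn
Clause 2: 1 positive lit(s) -> Horn
Clause 3: 1 positive lit(s) -> Horn
Clause 4: 1 positive lit(s) -> Horn
Clause 5: 1 positive lit(s) -> Horn
Total Horn clauses = 5.

5


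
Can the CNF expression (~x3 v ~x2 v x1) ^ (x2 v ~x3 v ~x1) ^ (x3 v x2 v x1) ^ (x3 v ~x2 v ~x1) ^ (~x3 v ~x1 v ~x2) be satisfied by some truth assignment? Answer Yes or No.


Check all 8 possible truth assignments.
Number of satisfying assignments found: 3.
The formula is satisfiable.

Yes


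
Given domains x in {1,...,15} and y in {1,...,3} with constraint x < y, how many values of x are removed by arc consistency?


For the constraint x < y, x needs a supporting value in y's domain.
x can be at most 2 (one less than y's maximum).
Valid x values from domain: 2 out of 15.
Pruned = 15 - 2 = 13.

13


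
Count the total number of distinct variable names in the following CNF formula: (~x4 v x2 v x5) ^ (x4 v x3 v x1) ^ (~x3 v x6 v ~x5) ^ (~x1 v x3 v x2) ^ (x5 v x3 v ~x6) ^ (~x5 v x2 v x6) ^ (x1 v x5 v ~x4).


Identify each distinct variable in the formula.
Variables found: x1, x2, x3, x4, x5, x6.
Total distinct variables = 6.

6


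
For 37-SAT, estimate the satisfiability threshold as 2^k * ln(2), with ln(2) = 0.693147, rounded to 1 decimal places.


Using the asymptotic formula: threshold ~ 2^k * ln(2).
2^37 = 137438953472.
137438953472 * 0.693147 = 95265398282.3.

95265398282.3


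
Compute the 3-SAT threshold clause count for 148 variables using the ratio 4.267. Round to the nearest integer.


The 3-SAT phase transition occurs at approximately 4.267 clauses per variable.
m = 4.267 * 148 = 631.516.
Rounded to nearest integer: 632.

632


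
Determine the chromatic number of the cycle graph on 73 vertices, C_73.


An odd cycle cannot be 2-colored: alternating two colors around the cycle returns to the start with a conflict.
Since 73 is odd, three colors are required (and three suffice).
Chromatic number = 3.

3


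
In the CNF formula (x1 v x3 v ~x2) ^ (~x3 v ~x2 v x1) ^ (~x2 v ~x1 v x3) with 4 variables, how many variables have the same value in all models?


Find all satisfying assignments: 10 model(s).
Check which variables have the same value in every model.
No variable is fixed across all models.
Backbone size = 0.

0


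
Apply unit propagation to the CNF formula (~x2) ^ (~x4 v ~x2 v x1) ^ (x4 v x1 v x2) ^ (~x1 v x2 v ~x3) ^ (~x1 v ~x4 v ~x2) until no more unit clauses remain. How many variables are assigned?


Unit propagation repeatedly assigns the literal in any unit clause, then simplifies.
Assignments in order: x2 = F.
No further unit clauses remain.
Total variables assigned = 1.

1


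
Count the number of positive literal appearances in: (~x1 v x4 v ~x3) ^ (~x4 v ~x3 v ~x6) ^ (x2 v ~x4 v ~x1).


Scan each clause for unnegated literals.
Clause 1: 1 positive; Clause 2: 0 positive; Clause 3: 1 positive.
Total positive literal occurrences = 2.

2


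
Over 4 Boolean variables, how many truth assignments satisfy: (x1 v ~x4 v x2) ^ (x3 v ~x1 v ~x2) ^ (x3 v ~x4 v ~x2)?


Enumerate all 16 truth assignments over 4 variables.
Test each against every clause.
Satisfying assignments found: 11.

11


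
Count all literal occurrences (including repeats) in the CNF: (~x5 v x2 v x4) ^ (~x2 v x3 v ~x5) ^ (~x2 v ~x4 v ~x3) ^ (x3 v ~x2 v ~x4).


Clause lengths: 3, 3, 3, 3.
Sum = 3 + 3 + 3 + 3 = 12.

12


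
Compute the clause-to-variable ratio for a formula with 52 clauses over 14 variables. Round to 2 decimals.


Clause-to-variable ratio = clauses / variables.
52 / 14 = 3.71.

3.71


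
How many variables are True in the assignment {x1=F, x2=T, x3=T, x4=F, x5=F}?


The weight is the number of variables assigned True.
True variables: x2, x3.
Weight = 2.

2


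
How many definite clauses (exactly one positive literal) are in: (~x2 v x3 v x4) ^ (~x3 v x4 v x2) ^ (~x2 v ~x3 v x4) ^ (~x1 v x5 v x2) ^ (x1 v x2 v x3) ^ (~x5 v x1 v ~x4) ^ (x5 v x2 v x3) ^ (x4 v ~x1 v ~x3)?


A definite clause has exactly one positive literal.
Clause 1: 2 positive -> not definite
Clause 2: 2 positive -> not definite
Clause 3: 1 positive -> definite
Clause 4: 2 positive -> not definite
Clause 5: 3 positive -> not definite
Clause 6: 1 positive -> definite
Clause 7: 3 positive -> not definite
Clause 8: 1 positive -> definite
Definite clause count = 3.

3


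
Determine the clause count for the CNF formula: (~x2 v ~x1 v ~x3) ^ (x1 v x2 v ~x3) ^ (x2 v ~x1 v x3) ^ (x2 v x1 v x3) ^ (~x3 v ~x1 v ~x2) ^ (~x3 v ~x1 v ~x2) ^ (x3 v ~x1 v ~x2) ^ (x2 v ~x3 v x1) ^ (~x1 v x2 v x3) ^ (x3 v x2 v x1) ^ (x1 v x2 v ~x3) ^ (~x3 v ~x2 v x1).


Each group enclosed in parentheses joined by ^ is one clause.
Counting the conjuncts: 12 clauses.

12


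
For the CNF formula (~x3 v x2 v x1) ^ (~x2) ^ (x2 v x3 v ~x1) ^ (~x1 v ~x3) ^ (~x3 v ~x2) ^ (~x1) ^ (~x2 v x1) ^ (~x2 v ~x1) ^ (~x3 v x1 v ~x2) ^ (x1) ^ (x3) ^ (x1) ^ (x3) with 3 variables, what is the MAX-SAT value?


Enumerate all 8 truth assignments.
For each, count how many of the 13 clauses are satisfied.
The formula is not fully satisfiable, so the maximum is below 13.
Maximum simultaneously satisfiable clauses = 11.

11


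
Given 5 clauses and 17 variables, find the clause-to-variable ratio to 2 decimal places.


Clause-to-variable ratio = clauses / variables.
5 / 17 = 0.29.

0.29


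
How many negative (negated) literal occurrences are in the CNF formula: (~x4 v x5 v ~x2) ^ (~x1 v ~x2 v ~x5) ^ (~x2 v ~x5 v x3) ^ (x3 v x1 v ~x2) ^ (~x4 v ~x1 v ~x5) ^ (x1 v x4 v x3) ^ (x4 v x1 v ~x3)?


Scan each clause for negated literals.
Clause 1: 2 negative; Clause 2: 3 negative; Clause 3: 2 negative; Clause 4: 1 negative; Clause 5: 3 negative; Clause 6: 0 negative; Clause 7: 1 negative.
Total negative literal occurrences = 12.

12


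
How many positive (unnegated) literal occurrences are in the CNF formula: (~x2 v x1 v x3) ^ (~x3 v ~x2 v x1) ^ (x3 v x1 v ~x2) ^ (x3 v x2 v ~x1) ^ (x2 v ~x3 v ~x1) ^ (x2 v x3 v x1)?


Scan each clause for unnegated literals.
Clause 1: 2 positive; Clause 2: 1 positive; Clause 3: 2 positive; Clause 4: 2 positive; Clause 5: 1 positive; Clause 6: 3 positive.
Total positive literal occurrences = 11.

11


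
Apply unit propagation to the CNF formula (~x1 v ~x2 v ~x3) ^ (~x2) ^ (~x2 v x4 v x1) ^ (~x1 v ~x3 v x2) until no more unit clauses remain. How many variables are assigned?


Unit propagation repeatedly assigns the literal in any unit clause, then simplifies.
Assignments in order: x2 = F.
No further unit clauses remain.
Total variables assigned = 1.

1


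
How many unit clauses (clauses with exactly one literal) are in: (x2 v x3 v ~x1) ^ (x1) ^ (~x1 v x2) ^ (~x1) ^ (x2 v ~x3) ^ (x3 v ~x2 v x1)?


A unit clause contains exactly one literal.
Unit clauses found: (x1), (~x1).
Count = 2.

2


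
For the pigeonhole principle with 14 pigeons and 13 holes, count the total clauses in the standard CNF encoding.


The PHP encoding has two parts:
1) At-least-one-hole clauses: 14 (one per pigeon, each with 13 literals).
2) At-most-one-pigeon-per-hole clauses: 13 holes * C(14,2) = 13 * 91 = 1183.
Total clauses = 14 + 1183 = 1197.

1197


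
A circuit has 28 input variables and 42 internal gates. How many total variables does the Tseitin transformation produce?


The Tseitin transformation introduces one auxiliary variable per gate.
Total variables = inputs + gates = 28 + 42 = 70.

70


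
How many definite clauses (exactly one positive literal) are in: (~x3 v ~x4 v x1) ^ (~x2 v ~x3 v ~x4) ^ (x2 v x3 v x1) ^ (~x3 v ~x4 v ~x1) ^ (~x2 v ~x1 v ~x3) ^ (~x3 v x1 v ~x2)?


A definite clause has exactly one positive literal.
Clause 1: 1 positive -> definite
Clause 2: 0 positive -> not definite
Clause 3: 3 positive -> not definite
Clause 4: 0 positive -> not definite
Clause 5: 0 positive -> not definite
Clause 6: 1 positive -> definite
Definite clause count = 2.

2


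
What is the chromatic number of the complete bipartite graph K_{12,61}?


K_{12,61} is bipartite by definition: the two parts are independent sets, with every edge crossing between them.
Color all vertices in one part with color 1 and all vertices in the other part with color 2.
Since the graph has at least one edge, one color does not suffice.
Chromatic number = 2.

2


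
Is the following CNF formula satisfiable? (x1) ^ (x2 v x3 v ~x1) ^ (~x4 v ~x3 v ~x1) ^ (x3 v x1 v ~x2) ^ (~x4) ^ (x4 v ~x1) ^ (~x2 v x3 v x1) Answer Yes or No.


Check all 16 possible truth assignments.
Number of satisfying assignments found: 0.
The formula is unsatisfiable.

No


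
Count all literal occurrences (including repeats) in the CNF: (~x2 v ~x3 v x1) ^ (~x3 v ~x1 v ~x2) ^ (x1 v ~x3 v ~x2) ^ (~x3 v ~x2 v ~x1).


Clause lengths: 3, 3, 3, 3.
Sum = 3 + 3 + 3 + 3 = 12.

12


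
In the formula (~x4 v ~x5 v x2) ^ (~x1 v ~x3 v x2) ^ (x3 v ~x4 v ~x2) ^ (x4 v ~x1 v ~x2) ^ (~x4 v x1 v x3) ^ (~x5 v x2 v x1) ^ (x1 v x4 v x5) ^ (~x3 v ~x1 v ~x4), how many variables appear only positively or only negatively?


A pure literal appears in only one polarity across all clauses.
No pure literals found.
Count = 0.

0


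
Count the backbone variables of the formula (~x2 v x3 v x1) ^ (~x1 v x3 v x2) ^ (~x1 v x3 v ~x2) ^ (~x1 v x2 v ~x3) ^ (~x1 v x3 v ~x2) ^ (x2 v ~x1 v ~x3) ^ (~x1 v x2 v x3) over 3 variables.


Find all satisfying assignments: 4 model(s).
Check which variables have the same value in every model.
No variable is fixed across all models.
Backbone size = 0.

0


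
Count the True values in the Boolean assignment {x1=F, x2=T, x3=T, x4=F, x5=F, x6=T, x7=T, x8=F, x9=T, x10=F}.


The weight is the number of variables assigned True.
True variables: x2, x3, x6, x7, x9.
Weight = 5.

5


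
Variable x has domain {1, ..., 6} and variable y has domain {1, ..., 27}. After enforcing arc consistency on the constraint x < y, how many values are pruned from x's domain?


For the constraint x < y, x needs a supporting value in y's domain.
x can be at most 26 (one less than y's maximum).
Valid x values from domain: 6 out of 6.
Pruned = 6 - 6 = 0.

0


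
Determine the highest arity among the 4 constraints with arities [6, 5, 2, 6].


The arities are: 6, 5, 2, 6.
Scan for the maximum value.
Maximum arity = 6.

6


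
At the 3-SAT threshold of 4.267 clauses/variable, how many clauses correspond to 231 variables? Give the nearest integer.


The 3-SAT phase transition occurs at approximately 4.267 clauses per variable.
m = 4.267 * 231 = 985.677.
Rounded to nearest integer: 986.

986


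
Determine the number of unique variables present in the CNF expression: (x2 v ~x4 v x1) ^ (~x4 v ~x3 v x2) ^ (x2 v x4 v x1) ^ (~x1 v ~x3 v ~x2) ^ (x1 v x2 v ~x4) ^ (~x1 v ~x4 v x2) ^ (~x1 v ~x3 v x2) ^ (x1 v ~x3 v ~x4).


Identify each distinct variable in the formula.
Variables found: x1, x2, x3, x4.
Total distinct variables = 4.

4


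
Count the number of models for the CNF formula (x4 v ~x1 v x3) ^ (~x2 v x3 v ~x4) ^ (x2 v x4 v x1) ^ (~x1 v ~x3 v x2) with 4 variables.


Enumerate all 16 truth assignments over 4 variables.
Test each against every clause.
Satisfying assignments found: 8.

8


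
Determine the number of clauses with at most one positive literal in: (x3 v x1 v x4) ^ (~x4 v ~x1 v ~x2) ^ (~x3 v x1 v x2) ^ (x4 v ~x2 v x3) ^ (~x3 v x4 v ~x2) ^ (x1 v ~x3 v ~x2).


A Horn clause has at most one positive literal.
Clause 1: 3 positive lit(s) -> not Horn
Clause 2: 0 positive lit(s) -> Horn
Clause 3: 2 positive lit(s) -> not Horn
Clause 4: 2 positive lit(s) -> not Horn
Clause 5: 1 positive lit(s) -> Horn
Clause 6: 1 positive lit(s) -> Horn
Total Horn clauses = 3.

3


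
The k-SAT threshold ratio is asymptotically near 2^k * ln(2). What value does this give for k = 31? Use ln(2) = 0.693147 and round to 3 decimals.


Using the asymptotic formula: threshold ~ 2^k * ln(2).
2^31 = 2147483648.
2147483648 * 0.693147 = 1488521848.16.

1488521848.16


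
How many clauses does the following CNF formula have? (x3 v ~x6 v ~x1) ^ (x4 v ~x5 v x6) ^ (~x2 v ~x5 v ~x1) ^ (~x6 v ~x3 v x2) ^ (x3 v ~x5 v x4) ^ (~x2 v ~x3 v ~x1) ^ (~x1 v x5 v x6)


Each group enclosed in parentheses joined by ^ is one clause.
Counting the conjuncts: 7 clauses.

7


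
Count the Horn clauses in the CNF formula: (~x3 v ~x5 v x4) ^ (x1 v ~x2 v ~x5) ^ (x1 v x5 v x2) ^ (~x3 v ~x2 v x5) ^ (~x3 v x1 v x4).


A Horn clause has at most one positive literal.
Clause 1: 1 positive lit(s) -> Horn
Clause 2: 1 positive lit(s) -> Horn
Clause 3: 3 positive lit(s) -> not Horn
Clause 4: 1 positive lit(s) -> Horn
Clause 5: 2 positive lit(s) -> not Horn
Total Horn clauses = 3.

3


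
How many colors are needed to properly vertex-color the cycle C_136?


A cycle on an even number of vertices is bipartite: alternate two colors around the cycle.
Since 136 is even, two colors suffice, and at least two are needed because the graph has edges.
Chromatic number = 2.

2


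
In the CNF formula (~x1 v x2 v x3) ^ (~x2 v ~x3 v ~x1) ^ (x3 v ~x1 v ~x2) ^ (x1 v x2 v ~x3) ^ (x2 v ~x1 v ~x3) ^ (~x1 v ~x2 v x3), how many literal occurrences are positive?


Scan each clause for unnegated literals.
Clause 1: 2 positive; Clause 2: 0 positive; Clause 3: 1 positive; Clause 4: 2 positive; Clause 5: 1 positive; Clause 6: 1 positive.
Total positive literal occurrences = 7.

7


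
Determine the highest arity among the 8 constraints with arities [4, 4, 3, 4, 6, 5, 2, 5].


The arities are: 4, 4, 3, 4, 6, 5, 2, 5.
Scan for the maximum value.
Maximum arity = 6.

6


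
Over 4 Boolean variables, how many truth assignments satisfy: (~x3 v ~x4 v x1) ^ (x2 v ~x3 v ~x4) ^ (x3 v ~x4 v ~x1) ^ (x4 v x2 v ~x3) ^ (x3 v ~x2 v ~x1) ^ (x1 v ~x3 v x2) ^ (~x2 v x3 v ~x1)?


Enumerate all 16 truth assignments over 4 variables.
Test each against every clause.
Satisfying assignments found: 8.

8


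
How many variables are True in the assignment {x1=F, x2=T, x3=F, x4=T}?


The weight is the number of variables assigned True.
True variables: x2, x4.
Weight = 2.

2


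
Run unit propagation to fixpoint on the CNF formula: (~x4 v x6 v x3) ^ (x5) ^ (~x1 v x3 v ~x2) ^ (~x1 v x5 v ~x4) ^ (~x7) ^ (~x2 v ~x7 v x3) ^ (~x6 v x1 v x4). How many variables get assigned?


Unit propagation repeatedly assigns the literal in any unit clause, then simplifies.
Assignments in order: x5 = T, x7 = F.
No further unit clauses remain.
Total variables assigned = 2.

2


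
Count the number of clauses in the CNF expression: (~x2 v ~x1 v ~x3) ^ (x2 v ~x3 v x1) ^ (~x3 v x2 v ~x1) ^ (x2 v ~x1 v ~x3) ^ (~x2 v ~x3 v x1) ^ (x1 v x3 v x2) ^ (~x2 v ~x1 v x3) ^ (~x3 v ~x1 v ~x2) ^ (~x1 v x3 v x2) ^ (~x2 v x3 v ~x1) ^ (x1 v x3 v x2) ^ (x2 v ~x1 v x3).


Each group enclosed in parentheses joined by ^ is one clause.
Counting the conjuncts: 12 clauses.

12


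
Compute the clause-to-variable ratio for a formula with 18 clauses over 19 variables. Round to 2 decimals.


Clause-to-variable ratio = clauses / variables.
18 / 19 = 0.95.

0.95


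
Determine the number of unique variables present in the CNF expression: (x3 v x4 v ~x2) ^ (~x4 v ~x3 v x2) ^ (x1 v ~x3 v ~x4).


Identify each distinct variable in the formula.
Variables found: x1, x2, x3, x4.
Total distinct variables = 4.

4


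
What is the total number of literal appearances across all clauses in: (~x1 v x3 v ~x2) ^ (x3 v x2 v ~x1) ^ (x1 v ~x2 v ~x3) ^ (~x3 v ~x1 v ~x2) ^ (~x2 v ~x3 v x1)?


Clause lengths: 3, 3, 3, 3, 3.
Sum = 3 + 3 + 3 + 3 + 3 = 15.

15


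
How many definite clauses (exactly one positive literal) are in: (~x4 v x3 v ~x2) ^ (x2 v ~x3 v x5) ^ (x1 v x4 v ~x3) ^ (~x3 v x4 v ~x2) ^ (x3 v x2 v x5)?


A definite clause has exactly one positive literal.
Clause 1: 1 positive -> definite
Clause 2: 2 positive -> not definite
Clause 3: 2 positive -> not definite
Clause 4: 1 positive -> definite
Clause 5: 3 positive -> not definite
Definite clause count = 2.

2


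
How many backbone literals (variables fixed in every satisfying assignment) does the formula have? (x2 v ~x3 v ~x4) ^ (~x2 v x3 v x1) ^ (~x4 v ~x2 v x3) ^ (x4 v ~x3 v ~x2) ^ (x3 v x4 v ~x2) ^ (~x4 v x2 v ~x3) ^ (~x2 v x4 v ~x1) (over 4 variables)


Find all satisfying assignments: 8 model(s).
Check which variables have the same value in every model.
No variable is fixed across all models.
Backbone size = 0.

0


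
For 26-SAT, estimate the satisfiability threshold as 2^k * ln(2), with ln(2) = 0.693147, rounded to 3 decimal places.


Using the asymptotic formula: threshold ~ 2^k * ln(2).
2^26 = 67108864.
67108864 * 0.693147 = 46516307.755.

46516307.755


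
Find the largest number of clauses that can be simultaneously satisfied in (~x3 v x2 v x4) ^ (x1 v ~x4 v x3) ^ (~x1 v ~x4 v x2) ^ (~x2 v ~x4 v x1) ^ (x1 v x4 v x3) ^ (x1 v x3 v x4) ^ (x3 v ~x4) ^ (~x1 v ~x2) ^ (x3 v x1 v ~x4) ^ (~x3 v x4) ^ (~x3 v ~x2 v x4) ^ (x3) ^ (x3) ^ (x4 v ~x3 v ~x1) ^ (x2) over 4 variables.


Enumerate all 16 truth assignments.
For each, count how many of the 15 clauses are satisfied.
The formula is not fully satisfiable, so the maximum is below 15.
Maximum simultaneously satisfiable clauses = 14.

14


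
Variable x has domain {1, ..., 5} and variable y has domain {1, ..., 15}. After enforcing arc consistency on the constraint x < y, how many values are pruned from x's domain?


For the constraint x < y, x needs a supporting value in y's domain.
x can be at most 14 (one less than y's maximum).
Valid x values from domain: 5 out of 5.
Pruned = 5 - 5 = 0.

0


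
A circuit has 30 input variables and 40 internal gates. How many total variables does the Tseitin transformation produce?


The Tseitin transformation introduces one auxiliary variable per gate.
Total variables = inputs + gates = 30 + 40 = 70.

70


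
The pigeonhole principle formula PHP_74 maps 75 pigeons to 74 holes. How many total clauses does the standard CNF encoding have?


The PHP encoding has two parts:
1) At-least-one-hole clauses: 75 (one per pigeon, each with 74 literals).
2) At-most-one-pigeon-per-hole clauses: 74 holes * C(75,2) = 74 * 2775 = 205350.
Total clauses = 75 + 205350 = 205425.

205425


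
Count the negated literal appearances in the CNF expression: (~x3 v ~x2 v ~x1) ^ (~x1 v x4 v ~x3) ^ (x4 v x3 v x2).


Scan each clause for negated literals.
Clause 1: 3 negative; Clause 2: 2 negative; Clause 3: 0 negative.
Total negative literal occurrences = 5.

5


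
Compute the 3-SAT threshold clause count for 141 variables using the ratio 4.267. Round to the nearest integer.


The 3-SAT phase transition occurs at approximately 4.267 clauses per variable.
m = 4.267 * 141 = 601.647.
Rounded to nearest integer: 602.

602


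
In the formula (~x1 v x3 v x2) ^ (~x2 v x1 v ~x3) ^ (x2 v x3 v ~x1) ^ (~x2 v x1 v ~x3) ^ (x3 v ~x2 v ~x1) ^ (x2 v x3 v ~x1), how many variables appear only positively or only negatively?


A pure literal appears in only one polarity across all clauses.
No pure literals found.
Count = 0.

0


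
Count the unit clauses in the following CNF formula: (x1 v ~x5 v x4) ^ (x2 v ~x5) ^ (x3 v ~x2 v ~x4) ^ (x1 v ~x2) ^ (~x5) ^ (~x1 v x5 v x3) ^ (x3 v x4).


A unit clause contains exactly one literal.
Unit clauses found: (~x5).
Count = 1.

1


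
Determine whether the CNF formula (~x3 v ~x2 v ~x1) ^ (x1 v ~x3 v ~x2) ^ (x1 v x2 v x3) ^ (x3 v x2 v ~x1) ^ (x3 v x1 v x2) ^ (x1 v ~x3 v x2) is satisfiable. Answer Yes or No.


Check all 8 possible truth assignments.
Number of satisfying assignments found: 3.
The formula is satisfiable.

Yes
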